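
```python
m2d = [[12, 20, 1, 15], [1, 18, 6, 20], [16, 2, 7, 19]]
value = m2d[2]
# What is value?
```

m2d has 3 rows. Row 2 is [16, 2, 7, 19].

[16, 2, 7, 19]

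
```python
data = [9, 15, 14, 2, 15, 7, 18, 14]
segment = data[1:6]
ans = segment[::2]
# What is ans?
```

data has length 8. The slice data[1:6] selects indices [1, 2, 3, 4, 5] (1->15, 2->14, 3->2, 4->15, 5->7), giving [15, 14, 2, 15, 7]. So segment = [15, 14, 2, 15, 7]. segment has length 5. The slice segment[::2] selects indices [0, 2, 4] (0->15, 2->2, 4->7), giving [15, 2, 7].

[15, 2, 7]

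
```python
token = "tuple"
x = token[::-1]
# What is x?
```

token has length 5. The slice token[::-1] selects indices [4, 3, 2, 1, 0] (4->'e', 3->'l', 2->'p', 1->'u', 0->'t'), giving 'elput'.

'elput'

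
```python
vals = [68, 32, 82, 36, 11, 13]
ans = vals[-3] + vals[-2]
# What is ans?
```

vals has length 6. Negative index -3 maps to positive index 6 + (-3) = 3. vals[3] = 36.
vals has length 6. Negative index -2 maps to positive index 6 + (-2) = 4. vals[4] = 11.
Sum: 36 + 11 = 47.

47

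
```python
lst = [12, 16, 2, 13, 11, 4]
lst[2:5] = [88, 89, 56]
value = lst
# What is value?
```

lst starts as [12, 16, 2, 13, 11, 4] (length 6). The slice lst[2:5] covers indices [2, 3, 4] with values [2, 13, 11]. Replacing that slice with [88, 89, 56] (same length) produces [12, 16, 88, 89, 56, 4].

[12, 16, 88, 89, 56, 4]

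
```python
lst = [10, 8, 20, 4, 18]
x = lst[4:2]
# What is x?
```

lst has length 5. The slice lst[4:2] resolves to an empty index range, so the result is [].

[]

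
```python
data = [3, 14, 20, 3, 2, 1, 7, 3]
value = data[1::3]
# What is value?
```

data has length 8. The slice data[1::3] selects indices [1, 4, 7] (1->14, 4->2, 7->3), giving [14, 2, 3].

[14, 2, 3]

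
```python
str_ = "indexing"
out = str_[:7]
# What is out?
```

str_ has length 8. The slice str_[:7] selects indices [0, 1, 2, 3, 4, 5, 6] (0->'i', 1->'n', 2->'d', 3->'e', 4->'x', 5->'i', 6->'n'), giving 'indexin'.

'indexin'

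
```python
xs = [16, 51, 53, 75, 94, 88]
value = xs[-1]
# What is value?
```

xs has length 6. Negative index -1 maps to positive index 6 + (-1) = 5. xs[5] = 88.

88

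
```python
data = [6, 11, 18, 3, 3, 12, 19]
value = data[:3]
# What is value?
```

data has length 7. The slice data[:3] selects indices [0, 1, 2] (0->6, 1->11, 2->18), giving [6, 11, 18].

[6, 11, 18]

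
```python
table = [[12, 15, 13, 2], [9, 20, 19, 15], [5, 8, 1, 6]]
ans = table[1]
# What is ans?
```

table has 3 rows. Row 1 is [9, 20, 19, 15].

[9, 20, 19, 15]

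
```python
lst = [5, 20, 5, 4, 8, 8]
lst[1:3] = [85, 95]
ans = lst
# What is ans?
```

lst starts as [5, 20, 5, 4, 8, 8] (length 6). The slice lst[1:3] covers indices [1, 2] with values [20, 5]. Replacing that slice with [85, 95] (same length) produces [5, 85, 95, 4, 8, 8].

[5, 85, 95, 4, 8, 8]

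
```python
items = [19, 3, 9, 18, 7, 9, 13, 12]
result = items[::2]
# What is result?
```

items has length 8. The slice items[::2] selects indices [0, 2, 4, 6] (0->19, 2->9, 4->7, 6->13), giving [19, 9, 7, 13].

[19, 9, 7, 13]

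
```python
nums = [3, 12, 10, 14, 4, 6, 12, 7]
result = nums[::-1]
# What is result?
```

nums has length 8. The slice nums[::-1] selects indices [7, 6, 5, 4, 3, 2, 1, 0] (7->7, 6->12, 5->6, 4->4, 3->14, 2->10, 1->12, 0->3), giving [7, 12, 6, 4, 14, 10, 12, 3].

[7, 12, 6, 4, 14, 10, 12, 3]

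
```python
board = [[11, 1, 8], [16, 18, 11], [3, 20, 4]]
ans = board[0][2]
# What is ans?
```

board[0] = [11, 1, 8]. Taking column 2 of that row yields 8.

8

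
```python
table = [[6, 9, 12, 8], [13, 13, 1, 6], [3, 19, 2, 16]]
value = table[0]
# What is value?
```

table has 3 rows. Row 0 is [6, 9, 12, 8].

[6, 9, 12, 8]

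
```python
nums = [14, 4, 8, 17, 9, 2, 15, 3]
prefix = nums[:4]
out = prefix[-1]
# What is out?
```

nums has length 8. The slice nums[:4] selects indices [0, 1, 2, 3] (0->14, 1->4, 2->8, 3->17), giving [14, 4, 8, 17]. So prefix = [14, 4, 8, 17]. Then prefix[-1] = 17.

17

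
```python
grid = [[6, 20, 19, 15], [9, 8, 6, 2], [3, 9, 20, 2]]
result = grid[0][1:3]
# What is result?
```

grid[0] = [6, 20, 19, 15]. grid[0] has length 4. The slice grid[0][1:3] selects indices [1, 2] (1->20, 2->19), giving [20, 19].

[20, 19]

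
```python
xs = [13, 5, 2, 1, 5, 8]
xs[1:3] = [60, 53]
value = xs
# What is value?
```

xs starts as [13, 5, 2, 1, 5, 8] (length 6). The slice xs[1:3] covers indices [1, 2] with values [5, 2]. Replacing that slice with [60, 53] (same length) produces [13, 60, 53, 1, 5, 8].

[13, 60, 53, 1, 5, 8]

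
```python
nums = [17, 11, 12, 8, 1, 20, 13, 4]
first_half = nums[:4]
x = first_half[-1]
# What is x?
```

nums has length 8. The slice nums[:4] selects indices [0, 1, 2, 3] (0->17, 1->11, 2->12, 3->8), giving [17, 11, 12, 8]. So first_half = [17, 11, 12, 8]. Then first_half[-1] = 8.

8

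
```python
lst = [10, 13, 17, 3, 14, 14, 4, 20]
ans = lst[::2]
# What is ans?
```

lst has length 8. The slice lst[::2] selects indices [0, 2, 4, 6] (0->10, 2->17, 4->14, 6->4), giving [10, 17, 14, 4].

[10, 17, 14, 4]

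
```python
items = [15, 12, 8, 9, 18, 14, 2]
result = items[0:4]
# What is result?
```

items has length 7. The slice items[0:4] selects indices [0, 1, 2, 3] (0->15, 1->12, 2->8, 3->9), giving [15, 12, 8, 9].

[15, 12, 8, 9]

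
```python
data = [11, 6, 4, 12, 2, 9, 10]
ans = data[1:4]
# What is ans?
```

data has length 7. The slice data[1:4] selects indices [1, 2, 3] (1->6, 2->4, 3->12), giving [6, 4, 12].

[6, 4, 12]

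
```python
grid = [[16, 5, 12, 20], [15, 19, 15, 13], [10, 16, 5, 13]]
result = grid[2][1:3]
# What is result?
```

grid[2] = [10, 16, 5, 13]. grid[2] has length 4. The slice grid[2][1:3] selects indices [1, 2] (1->16, 2->5), giving [16, 5].

[16, 5]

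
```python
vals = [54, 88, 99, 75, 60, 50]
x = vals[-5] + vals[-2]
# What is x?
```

vals has length 6. Negative index -5 maps to positive index 6 + (-5) = 1. vals[1] = 88.
vals has length 6. Negative index -2 maps to positive index 6 + (-2) = 4. vals[4] = 60.
Sum: 88 + 60 = 148.

148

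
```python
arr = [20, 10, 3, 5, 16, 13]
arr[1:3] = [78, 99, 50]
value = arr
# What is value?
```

arr starts as [20, 10, 3, 5, 16, 13] (length 6). The slice arr[1:3] covers indices [1, 2] with values [10, 3]. Replacing that slice with [78, 99, 50] (different length) produces [20, 78, 99, 50, 5, 16, 13].

[20, 78, 99, 50, 5, 16, 13]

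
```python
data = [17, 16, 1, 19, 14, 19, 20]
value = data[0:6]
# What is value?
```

data has length 7. The slice data[0:6] selects indices [0, 1, 2, 3, 4, 5] (0->17, 1->16, 2->1, 3->19, 4->14, 5->19), giving [17, 16, 1, 19, 14, 19].

[17, 16, 1, 19, 14, 19]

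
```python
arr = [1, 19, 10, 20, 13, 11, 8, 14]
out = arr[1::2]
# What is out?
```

arr has length 8. The slice arr[1::2] selects indices [1, 3, 5, 7] (1->19, 3->20, 5->11, 7->14), giving [19, 20, 11, 14].

[19, 20, 11, 14]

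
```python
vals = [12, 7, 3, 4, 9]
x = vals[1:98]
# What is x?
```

vals has length 5. The slice vals[1:98] selects indices [1, 2, 3, 4] (1->7, 2->3, 3->4, 4->9), giving [7, 3, 4, 9].

[7, 3, 4, 9]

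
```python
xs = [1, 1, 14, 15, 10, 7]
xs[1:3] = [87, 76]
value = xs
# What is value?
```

xs starts as [1, 1, 14, 15, 10, 7] (length 6). The slice xs[1:3] covers indices [1, 2] with values [1, 14]. Replacing that slice with [87, 76] (same length) produces [1, 87, 76, 15, 10, 7].

[1, 87, 76, 15, 10, 7]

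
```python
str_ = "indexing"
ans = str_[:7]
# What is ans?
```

str_ has length 8. The slice str_[:7] selects indices [0, 1, 2, 3, 4, 5, 6] (0->'i', 1->'n', 2->'d', 3->'e', 4->'x', 5->'i', 6->'n'), giving 'indexin'.

'indexin'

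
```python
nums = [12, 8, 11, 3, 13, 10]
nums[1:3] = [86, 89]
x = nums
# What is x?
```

nums starts as [12, 8, 11, 3, 13, 10] (length 6). The slice nums[1:3] covers indices [1, 2] with values [8, 11]. Replacing that slice with [86, 89] (same length) produces [12, 86, 89, 3, 13, 10].

[12, 86, 89, 3, 13, 10]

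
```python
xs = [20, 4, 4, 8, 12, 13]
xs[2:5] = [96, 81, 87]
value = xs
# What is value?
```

xs starts as [20, 4, 4, 8, 12, 13] (length 6). The slice xs[2:5] covers indices [2, 3, 4] with values [4, 8, 12]. Replacing that slice with [96, 81, 87] (same length) produces [20, 4, 96, 81, 87, 13].

[20, 4, 96, 81, 87, 13]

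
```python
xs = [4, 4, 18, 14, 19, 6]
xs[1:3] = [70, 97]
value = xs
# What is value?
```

xs starts as [4, 4, 18, 14, 19, 6] (length 6). The slice xs[1:3] covers indices [1, 2] with values [4, 18]. Replacing that slice with [70, 97] (same length) produces [4, 70, 97, 14, 19, 6].

[4, 70, 97, 14, 19, 6]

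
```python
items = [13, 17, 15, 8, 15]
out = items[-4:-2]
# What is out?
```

items has length 5. The slice items[-4:-2] selects indices [1, 2] (1->17, 2->15), giving [17, 15].

[17, 15]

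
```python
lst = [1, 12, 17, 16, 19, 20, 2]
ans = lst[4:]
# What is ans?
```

lst has length 7. The slice lst[4:] selects indices [4, 5, 6] (4->19, 5->20, 6->2), giving [19, 20, 2].

[19, 20, 2]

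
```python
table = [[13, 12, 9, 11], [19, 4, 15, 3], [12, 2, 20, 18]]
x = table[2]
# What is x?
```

table has 3 rows. Row 2 is [12, 2, 20, 18].

[12, 2, 20, 18]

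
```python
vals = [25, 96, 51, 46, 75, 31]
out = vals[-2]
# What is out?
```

vals has length 6. Negative index -2 maps to positive index 6 + (-2) = 4. vals[4] = 75.

75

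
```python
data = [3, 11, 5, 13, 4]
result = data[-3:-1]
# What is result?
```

data has length 5. The slice data[-3:-1] selects indices [2, 3] (2->5, 3->13), giving [5, 13].

[5, 13]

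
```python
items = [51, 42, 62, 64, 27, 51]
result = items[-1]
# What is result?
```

items has length 6. Negative index -1 maps to positive index 6 + (-1) = 5. items[5] = 51.

51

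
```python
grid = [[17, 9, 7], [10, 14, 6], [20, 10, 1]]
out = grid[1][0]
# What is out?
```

grid[1] = [10, 14, 6]. Taking column 0 of that row yields 10.

10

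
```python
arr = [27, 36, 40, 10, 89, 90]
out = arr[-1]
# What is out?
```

arr has length 6. Negative index -1 maps to positive index 6 + (-1) = 5. arr[5] = 90.

90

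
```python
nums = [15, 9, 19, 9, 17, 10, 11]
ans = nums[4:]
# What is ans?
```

nums has length 7. The slice nums[4:] selects indices [4, 5, 6] (4->17, 5->10, 6->11), giving [17, 10, 11].

[17, 10, 11]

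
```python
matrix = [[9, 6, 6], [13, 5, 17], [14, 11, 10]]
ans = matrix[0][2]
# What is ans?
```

matrix[0] = [9, 6, 6]. Taking column 2 of that row yields 6.

6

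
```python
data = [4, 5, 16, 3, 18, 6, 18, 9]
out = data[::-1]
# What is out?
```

data has length 8. The slice data[::-1] selects indices [7, 6, 5, 4, 3, 2, 1, 0] (7->9, 6->18, 5->6, 4->18, 3->3, 2->16, 1->5, 0->4), giving [9, 18, 6, 18, 3, 16, 5, 4].

[9, 18, 6, 18, 3, 16, 5, 4]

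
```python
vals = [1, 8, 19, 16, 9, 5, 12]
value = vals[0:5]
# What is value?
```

vals has length 7. The slice vals[0:5] selects indices [0, 1, 2, 3, 4] (0->1, 1->8, 2->19, 3->16, 4->9), giving [1, 8, 19, 16, 9].

[1, 8, 19, 16, 9]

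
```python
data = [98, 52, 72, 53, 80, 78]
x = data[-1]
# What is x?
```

data has length 6. Negative index -1 maps to positive index 6 + (-1) = 5. data[5] = 78.

78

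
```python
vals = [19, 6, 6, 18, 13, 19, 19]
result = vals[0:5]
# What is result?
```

vals has length 7. The slice vals[0:5] selects indices [0, 1, 2, 3, 4] (0->19, 1->6, 2->6, 3->18, 4->13), giving [19, 6, 6, 18, 13].

[19, 6, 6, 18, 13]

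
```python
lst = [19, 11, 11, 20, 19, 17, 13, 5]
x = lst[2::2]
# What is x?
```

lst has length 8. The slice lst[2::2] selects indices [2, 4, 6] (2->11, 4->19, 6->13), giving [11, 19, 13].

[11, 19, 13]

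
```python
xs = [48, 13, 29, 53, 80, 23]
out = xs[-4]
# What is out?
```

xs has length 6. Negative index -4 maps to positive index 6 + (-4) = 2. xs[2] = 29.

29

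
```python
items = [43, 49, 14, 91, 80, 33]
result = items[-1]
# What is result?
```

items has length 6. Negative index -1 maps to positive index 6 + (-1) = 5. items[5] = 33.

33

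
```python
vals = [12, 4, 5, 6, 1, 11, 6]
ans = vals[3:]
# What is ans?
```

vals has length 7. The slice vals[3:] selects indices [3, 4, 5, 6] (3->6, 4->1, 5->11, 6->6), giving [6, 1, 11, 6].

[6, 1, 11, 6]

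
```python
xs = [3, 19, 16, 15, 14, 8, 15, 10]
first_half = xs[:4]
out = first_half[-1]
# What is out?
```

xs has length 8. The slice xs[:4] selects indices [0, 1, 2, 3] (0->3, 1->19, 2->16, 3->15), giving [3, 19, 16, 15]. So first_half = [3, 19, 16, 15]. Then first_half[-1] = 15.

15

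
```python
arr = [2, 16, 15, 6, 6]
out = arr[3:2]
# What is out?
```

arr has length 5. The slice arr[3:2] resolves to an empty index range, so the result is [].

[]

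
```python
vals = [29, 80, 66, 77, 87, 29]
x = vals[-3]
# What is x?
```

vals has length 6. Negative index -3 maps to positive index 6 + (-3) = 3. vals[3] = 77.

77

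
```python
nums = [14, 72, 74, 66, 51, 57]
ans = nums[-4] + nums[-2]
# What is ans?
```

nums has length 6. Negative index -4 maps to positive index 6 + (-4) = 2. nums[2] = 74.
nums has length 6. Negative index -2 maps to positive index 6 + (-2) = 4. nums[4] = 51.
Sum: 74 + 51 = 125.

125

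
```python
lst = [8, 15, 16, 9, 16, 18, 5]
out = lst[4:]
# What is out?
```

lst has length 7. The slice lst[4:] selects indices [4, 5, 6] (4->16, 5->18, 6->5), giving [16, 18, 5].

[16, 18, 5]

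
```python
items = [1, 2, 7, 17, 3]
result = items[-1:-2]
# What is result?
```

items has length 5. The slice items[-1:-2] resolves to an empty index range, so the result is [].

[]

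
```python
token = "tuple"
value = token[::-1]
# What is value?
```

token has length 5. The slice token[::-1] selects indices [4, 3, 2, 1, 0] (4->'e', 3->'l', 2->'p', 1->'u', 0->'t'), giving 'elput'.

'elput'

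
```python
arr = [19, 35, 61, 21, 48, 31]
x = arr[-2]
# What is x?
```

arr has length 6. Negative index -2 maps to positive index 6 + (-2) = 4. arr[4] = 48.

48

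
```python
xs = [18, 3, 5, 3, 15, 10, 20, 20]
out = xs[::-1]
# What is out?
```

xs has length 8. The slice xs[::-1] selects indices [7, 6, 5, 4, 3, 2, 1, 0] (7->20, 6->20, 5->10, 4->15, 3->3, 2->5, 1->3, 0->18), giving [20, 20, 10, 15, 3, 5, 3, 18].

[20, 20, 10, 15, 3, 5, 3, 18]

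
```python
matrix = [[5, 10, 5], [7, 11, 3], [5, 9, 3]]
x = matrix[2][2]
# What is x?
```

matrix[2] = [5, 9, 3]. Taking column 2 of that row yields 3.

3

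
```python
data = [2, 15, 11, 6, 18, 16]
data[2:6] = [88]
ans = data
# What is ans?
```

data starts as [2, 15, 11, 6, 18, 16] (length 6). The slice data[2:6] covers indices [2, 3, 4, 5] with values [11, 6, 18, 16]. Replacing that slice with [88] (different length) produces [2, 15, 88].

[2, 15, 88]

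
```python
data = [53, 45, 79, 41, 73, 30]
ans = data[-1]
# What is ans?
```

data has length 6. Negative index -1 maps to positive index 6 + (-1) = 5. data[5] = 30.

30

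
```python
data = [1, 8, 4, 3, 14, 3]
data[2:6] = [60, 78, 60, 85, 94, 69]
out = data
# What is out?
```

data starts as [1, 8, 4, 3, 14, 3] (length 6). The slice data[2:6] covers indices [2, 3, 4, 5] with values [4, 3, 14, 3]. Replacing that slice with [60, 78, 60, 85, 94, 69] (different length) produces [1, 8, 60, 78, 60, 85, 94, 69].

[1, 8, 60, 78, 60, 85, 94, 69]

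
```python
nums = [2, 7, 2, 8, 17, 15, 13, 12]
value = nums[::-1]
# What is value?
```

nums has length 8. The slice nums[::-1] selects indices [7, 6, 5, 4, 3, 2, 1, 0] (7->12, 6->13, 5->15, 4->17, 3->8, 2->2, 1->7, 0->2), giving [12, 13, 15, 17, 8, 2, 7, 2].

[12, 13, 15, 17, 8, 2, 7, 2]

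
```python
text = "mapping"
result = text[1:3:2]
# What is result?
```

text has length 7. The slice text[1:3:2] selects indices [1] (1->'a'), giving 'a'.

'a'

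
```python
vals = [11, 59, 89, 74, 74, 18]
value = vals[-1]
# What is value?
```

vals has length 6. Negative index -1 maps to positive index 6 + (-1) = 5. vals[5] = 18.

18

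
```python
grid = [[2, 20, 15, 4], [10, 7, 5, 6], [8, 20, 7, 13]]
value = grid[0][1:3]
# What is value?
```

grid[0] = [2, 20, 15, 4]. grid[0] has length 4. The slice grid[0][1:3] selects indices [1, 2] (1->20, 2->15), giving [20, 15].

[20, 15]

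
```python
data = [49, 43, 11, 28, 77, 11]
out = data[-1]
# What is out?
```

data has length 6. Negative index -1 maps to positive index 6 + (-1) = 5. data[5] = 11.

11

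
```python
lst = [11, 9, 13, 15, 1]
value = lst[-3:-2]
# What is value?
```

lst has length 5. The slice lst[-3:-2] selects indices [2] (2->13), giving [13].

[13]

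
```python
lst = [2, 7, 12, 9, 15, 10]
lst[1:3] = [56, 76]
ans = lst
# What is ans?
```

lst starts as [2, 7, 12, 9, 15, 10] (length 6). The slice lst[1:3] covers indices [1, 2] with values [7, 12]. Replacing that slice with [56, 76] (same length) produces [2, 56, 76, 9, 15, 10].

[2, 56, 76, 9, 15, 10]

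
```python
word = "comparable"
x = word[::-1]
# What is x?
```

word has length 10. The slice word[::-1] selects indices [9, 8, 7, 6, 5, 4, 3, 2, 1, 0] (9->'e', 8->'l', 7->'b', 6->'a', 5->'r', 4->'a', 3->'p', 2->'m', 1->'o', 0->'c'), giving 'elbarapmoc'.

'elbarapmoc'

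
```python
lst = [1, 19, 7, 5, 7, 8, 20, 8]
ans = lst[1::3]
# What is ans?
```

lst has length 8. The slice lst[1::3] selects indices [1, 4, 7] (1->19, 4->7, 7->8), giving [19, 7, 8].

[19, 7, 8]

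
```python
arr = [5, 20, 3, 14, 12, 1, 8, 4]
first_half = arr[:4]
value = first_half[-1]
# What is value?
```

arr has length 8. The slice arr[:4] selects indices [0, 1, 2, 3] (0->5, 1->20, 2->3, 3->14), giving [5, 20, 3, 14]. So first_half = [5, 20, 3, 14]. Then first_half[-1] = 14.

14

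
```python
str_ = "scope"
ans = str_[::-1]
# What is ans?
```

str_ has length 5. The slice str_[::-1] selects indices [4, 3, 2, 1, 0] (4->'e', 3->'p', 2->'o', 1->'c', 0->'s'), giving 'epocs'.

'epocs'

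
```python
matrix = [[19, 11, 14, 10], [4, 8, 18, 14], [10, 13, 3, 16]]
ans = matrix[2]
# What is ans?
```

matrix has 3 rows. Row 2 is [10, 13, 3, 16].

[10, 13, 3, 16]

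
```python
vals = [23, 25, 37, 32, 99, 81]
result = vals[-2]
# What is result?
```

vals has length 6. Negative index -2 maps to positive index 6 + (-2) = 4. vals[4] = 99.

99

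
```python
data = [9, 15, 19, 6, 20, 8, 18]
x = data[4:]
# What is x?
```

data has length 7. The slice data[4:] selects indices [4, 5, 6] (4->20, 5->8, 6->18), giving [20, 8, 18].

[20, 8, 18]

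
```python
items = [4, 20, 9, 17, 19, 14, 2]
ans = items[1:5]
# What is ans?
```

items has length 7. The slice items[1:5] selects indices [1, 2, 3, 4] (1->20, 2->9, 3->17, 4->19), giving [20, 9, 17, 19].

[20, 9, 17, 19]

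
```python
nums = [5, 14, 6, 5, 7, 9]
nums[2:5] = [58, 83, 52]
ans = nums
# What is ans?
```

nums starts as [5, 14, 6, 5, 7, 9] (length 6). The slice nums[2:5] covers indices [2, 3, 4] with values [6, 5, 7]. Replacing that slice with [58, 83, 52] (same length) produces [5, 14, 58, 83, 52, 9].

[5, 14, 58, 83, 52, 9]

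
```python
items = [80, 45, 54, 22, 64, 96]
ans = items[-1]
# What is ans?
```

items has length 6. Negative index -1 maps to positive index 6 + (-1) = 5. items[5] = 96.

96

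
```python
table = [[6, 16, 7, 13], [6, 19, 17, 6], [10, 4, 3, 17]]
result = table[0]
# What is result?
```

table has 3 rows. Row 0 is [6, 16, 7, 13].

[6, 16, 7, 13]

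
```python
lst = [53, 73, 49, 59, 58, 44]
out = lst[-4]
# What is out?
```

lst has length 6. Negative index -4 maps to positive index 6 + (-4) = 2. lst[2] = 49.

49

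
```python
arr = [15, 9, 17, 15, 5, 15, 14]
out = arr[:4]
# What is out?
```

arr has length 7. The slice arr[:4] selects indices [0, 1, 2, 3] (0->15, 1->9, 2->17, 3->15), giving [15, 9, 17, 15].

[15, 9, 17, 15]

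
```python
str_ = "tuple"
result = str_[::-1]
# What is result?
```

str_ has length 5. The slice str_[::-1] selects indices [4, 3, 2, 1, 0] (4->'e', 3->'l', 2->'p', 1->'u', 0->'t'), giving 'elput'.

'elput'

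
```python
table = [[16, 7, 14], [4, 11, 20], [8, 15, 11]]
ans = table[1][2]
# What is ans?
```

table[1] = [4, 11, 20]. Taking column 2 of that row yields 20.

20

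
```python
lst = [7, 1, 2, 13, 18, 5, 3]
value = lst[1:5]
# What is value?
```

lst has length 7. The slice lst[1:5] selects indices [1, 2, 3, 4] (1->1, 2->2, 3->13, 4->18), giving [1, 2, 13, 18].

[1, 2, 13, 18]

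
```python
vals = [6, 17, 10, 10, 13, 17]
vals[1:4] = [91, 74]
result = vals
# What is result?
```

vals starts as [6, 17, 10, 10, 13, 17] (length 6). The slice vals[1:4] covers indices [1, 2, 3] with values [17, 10, 10]. Replacing that slice with [91, 74] (different length) produces [6, 91, 74, 13, 17].

[6, 91, 74, 13, 17]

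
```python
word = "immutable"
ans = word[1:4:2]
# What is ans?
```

word has length 9. The slice word[1:4:2] selects indices [1, 3] (1->'m', 3->'u'), giving 'mu'.

'mu'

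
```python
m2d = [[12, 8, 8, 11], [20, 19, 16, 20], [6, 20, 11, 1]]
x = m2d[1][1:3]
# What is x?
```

m2d[1] = [20, 19, 16, 20]. m2d[1] has length 4. The slice m2d[1][1:3] selects indices [1, 2] (1->19, 2->16), giving [19, 16].

[19, 16]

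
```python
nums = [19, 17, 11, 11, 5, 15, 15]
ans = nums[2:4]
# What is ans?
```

nums has length 7. The slice nums[2:4] selects indices [2, 3] (2->11, 3->11), giving [11, 11].

[11, 11]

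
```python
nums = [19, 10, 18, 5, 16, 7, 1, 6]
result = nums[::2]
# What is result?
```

nums has length 8. The slice nums[::2] selects indices [0, 2, 4, 6] (0->19, 2->18, 4->16, 6->1), giving [19, 18, 16, 1].

[19, 18, 16, 1]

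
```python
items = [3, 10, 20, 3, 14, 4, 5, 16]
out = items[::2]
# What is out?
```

items has length 8. The slice items[::2] selects indices [0, 2, 4, 6] (0->3, 2->20, 4->14, 6->5), giving [3, 20, 14, 5].

[3, 20, 14, 5]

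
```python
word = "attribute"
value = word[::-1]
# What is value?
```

word has length 9. The slice word[::-1] selects indices [8, 7, 6, 5, 4, 3, 2, 1, 0] (8->'e', 7->'t', 6->'u', 5->'b', 4->'i', 3->'r', 2->'t', 1->'t', 0->'a'), giving 'etubirtta'.

'etubirtta'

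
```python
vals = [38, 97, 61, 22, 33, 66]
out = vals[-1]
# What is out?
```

vals has length 6. Negative index -1 maps to positive index 6 + (-1) = 5. vals[5] = 66.

66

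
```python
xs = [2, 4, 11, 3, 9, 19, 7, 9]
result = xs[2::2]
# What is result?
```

xs has length 8. The slice xs[2::2] selects indices [2, 4, 6] (2->11, 4->9, 6->7), giving [11, 9, 7].

[11, 9, 7]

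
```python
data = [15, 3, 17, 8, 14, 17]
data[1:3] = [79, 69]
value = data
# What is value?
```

data starts as [15, 3, 17, 8, 14, 17] (length 6). The slice data[1:3] covers indices [1, 2] with values [3, 17]. Replacing that slice with [79, 69] (same length) produces [15, 79, 69, 8, 14, 17].

[15, 79, 69, 8, 14, 17]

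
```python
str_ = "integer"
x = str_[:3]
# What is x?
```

str_ has length 7. The slice str_[:3] selects indices [0, 1, 2] (0->'i', 1->'n', 2->'t'), giving 'int'.

'int'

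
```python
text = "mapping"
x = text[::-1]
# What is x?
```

text has length 7. The slice text[::-1] selects indices [6, 5, 4, 3, 2, 1, 0] (6->'g', 5->'n', 4->'i', 3->'p', 2->'p', 1->'a', 0->'m'), giving 'gnippam'.

'gnippam'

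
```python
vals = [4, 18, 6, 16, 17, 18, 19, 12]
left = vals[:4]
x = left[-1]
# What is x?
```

vals has length 8. The slice vals[:4] selects indices [0, 1, 2, 3] (0->4, 1->18, 2->6, 3->16), giving [4, 18, 6, 16]. So left = [4, 18, 6, 16]. Then left[-1] = 16.

16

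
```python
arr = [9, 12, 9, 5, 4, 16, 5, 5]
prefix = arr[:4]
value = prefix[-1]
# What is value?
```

arr has length 8. The slice arr[:4] selects indices [0, 1, 2, 3] (0->9, 1->12, 2->9, 3->5), giving [9, 12, 9, 5]. So prefix = [9, 12, 9, 5]. Then prefix[-1] = 5.

5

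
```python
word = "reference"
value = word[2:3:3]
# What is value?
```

word has length 9. The slice word[2:3:3] selects indices [2] (2->'f'), giving 'f'.

'f'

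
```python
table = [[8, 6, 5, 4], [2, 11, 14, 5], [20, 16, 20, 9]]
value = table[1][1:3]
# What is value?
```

table[1] = [2, 11, 14, 5]. table[1] has length 4. The slice table[1][1:3] selects indices [1, 2] (1->11, 2->14), giving [11, 14].

[11, 14]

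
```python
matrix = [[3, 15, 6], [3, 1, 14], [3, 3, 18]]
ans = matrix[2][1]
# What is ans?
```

matrix[2] = [3, 3, 18]. Taking column 1 of that row yields 3.

3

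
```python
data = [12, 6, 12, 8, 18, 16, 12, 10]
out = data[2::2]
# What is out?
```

data has length 8. The slice data[2::2] selects indices [2, 4, 6] (2->12, 4->18, 6->12), giving [12, 18, 12].

[12, 18, 12]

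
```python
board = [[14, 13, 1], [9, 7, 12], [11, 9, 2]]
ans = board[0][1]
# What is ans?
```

board[0] = [14, 13, 1]. Taking column 1 of that row yields 13.

13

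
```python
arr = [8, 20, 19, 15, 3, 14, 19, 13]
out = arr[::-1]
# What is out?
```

arr has length 8. The slice arr[::-1] selects indices [7, 6, 5, 4, 3, 2, 1, 0] (7->13, 6->19, 5->14, 4->3, 3->15, 2->19, 1->20, 0->8), giving [13, 19, 14, 3, 15, 19, 20, 8].

[13, 19, 14, 3, 15, 19, 20, 8]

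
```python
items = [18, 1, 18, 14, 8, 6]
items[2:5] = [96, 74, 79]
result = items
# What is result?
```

items starts as [18, 1, 18, 14, 8, 6] (length 6). The slice items[2:5] covers indices [2, 3, 4] with values [18, 14, 8]. Replacing that slice with [96, 74, 79] (same length) produces [18, 1, 96, 74, 79, 6].

[18, 1, 96, 74, 79, 6]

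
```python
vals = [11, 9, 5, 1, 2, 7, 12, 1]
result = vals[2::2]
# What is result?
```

vals has length 8. The slice vals[2::2] selects indices [2, 4, 6] (2->5, 4->2, 6->12), giving [5, 2, 12].

[5, 2, 12]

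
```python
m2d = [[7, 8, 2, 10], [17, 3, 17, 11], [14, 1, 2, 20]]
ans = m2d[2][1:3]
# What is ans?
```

m2d[2] = [14, 1, 2, 20]. m2d[2] has length 4. The slice m2d[2][1:3] selects indices [1, 2] (1->1, 2->2), giving [1, 2].

[1, 2]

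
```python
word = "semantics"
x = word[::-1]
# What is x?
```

word has length 9. The slice word[::-1] selects indices [8, 7, 6, 5, 4, 3, 2, 1, 0] (8->'s', 7->'c', 6->'i', 5->'t', 4->'n', 3->'a', 2->'m', 1->'e', 0->'s'), giving 'scitnames'.

'scitnames'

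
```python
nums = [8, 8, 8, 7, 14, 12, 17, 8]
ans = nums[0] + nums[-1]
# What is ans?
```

nums has length 8. nums[0] = 8.
nums has length 8. Negative index -1 maps to positive index 8 + (-1) = 7. nums[7] = 8.
Sum: 8 + 8 = 16.

16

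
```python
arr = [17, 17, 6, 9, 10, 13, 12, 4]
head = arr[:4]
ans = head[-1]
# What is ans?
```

arr has length 8. The slice arr[:4] selects indices [0, 1, 2, 3] (0->17, 1->17, 2->6, 3->9), giving [17, 17, 6, 9]. So head = [17, 17, 6, 9]. Then head[-1] = 9.

9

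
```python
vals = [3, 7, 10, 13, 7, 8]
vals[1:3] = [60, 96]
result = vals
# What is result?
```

vals starts as [3, 7, 10, 13, 7, 8] (length 6). The slice vals[1:3] covers indices [1, 2] with values [7, 10]. Replacing that slice with [60, 96] (same length) produces [3, 60, 96, 13, 7, 8].

[3, 60, 96, 13, 7, 8]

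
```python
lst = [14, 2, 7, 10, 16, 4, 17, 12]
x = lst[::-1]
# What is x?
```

lst has length 8. The slice lst[::-1] selects indices [7, 6, 5, 4, 3, 2, 1, 0] (7->12, 6->17, 5->4, 4->16, 3->10, 2->7, 1->2, 0->14), giving [12, 17, 4, 16, 10, 7, 2, 14].

[12, 17, 4, 16, 10, 7, 2, 14]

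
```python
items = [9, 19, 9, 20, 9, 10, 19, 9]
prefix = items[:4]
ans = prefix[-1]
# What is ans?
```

items has length 8. The slice items[:4] selects indices [0, 1, 2, 3] (0->9, 1->19, 2->9, 3->20), giving [9, 19, 9, 20]. So prefix = [9, 19, 9, 20]. Then prefix[-1] = 20.

20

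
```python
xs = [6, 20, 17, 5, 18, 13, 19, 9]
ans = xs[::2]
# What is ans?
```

xs has length 8. The slice xs[::2] selects indices [0, 2, 4, 6] (0->6, 2->17, 4->18, 6->19), giving [6, 17, 18, 19].

[6, 17, 18, 19]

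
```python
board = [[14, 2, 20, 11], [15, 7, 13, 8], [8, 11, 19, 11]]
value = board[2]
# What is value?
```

board has 3 rows. Row 2 is [8, 11, 19, 11].

[8, 11, 19, 11]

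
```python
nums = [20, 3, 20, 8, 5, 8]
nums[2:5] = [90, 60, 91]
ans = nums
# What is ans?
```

nums starts as [20, 3, 20, 8, 5, 8] (length 6). The slice nums[2:5] covers indices [2, 3, 4] with values [20, 8, 5]. Replacing that slice with [90, 60, 91] (same length) produces [20, 3, 90, 60, 91, 8].

[20, 3, 90, 60, 91, 8]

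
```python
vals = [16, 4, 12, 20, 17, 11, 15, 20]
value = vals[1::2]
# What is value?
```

vals has length 8. The slice vals[1::2] selects indices [1, 3, 5, 7] (1->4, 3->20, 5->11, 7->20), giving [4, 20, 11, 20].

[4, 20, 11, 20]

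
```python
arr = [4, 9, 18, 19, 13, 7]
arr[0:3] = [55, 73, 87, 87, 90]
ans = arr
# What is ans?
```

arr starts as [4, 9, 18, 19, 13, 7] (length 6). The slice arr[0:3] covers indices [0, 1, 2] with values [4, 9, 18]. Replacing that slice with [55, 73, 87, 87, 90] (different length) produces [55, 73, 87, 87, 90, 19, 13, 7].

[55, 73, 87, 87, 90, 19, 13, 7]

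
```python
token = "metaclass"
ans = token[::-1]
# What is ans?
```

token has length 9. The slice token[::-1] selects indices [8, 7, 6, 5, 4, 3, 2, 1, 0] (8->'s', 7->'s', 6->'a', 5->'l', 4->'c', 3->'a', 2->'t', 1->'e', 0->'m'), giving 'ssalcatem'.

'ssalcatem'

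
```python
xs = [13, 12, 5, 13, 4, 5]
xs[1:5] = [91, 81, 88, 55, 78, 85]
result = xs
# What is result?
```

xs starts as [13, 12, 5, 13, 4, 5] (length 6). The slice xs[1:5] covers indices [1, 2, 3, 4] with values [12, 5, 13, 4]. Replacing that slice with [91, 81, 88, 55, 78, 85] (different length) produces [13, 91, 81, 88, 55, 78, 85, 5].

[13, 91, 81, 88, 55, 78, 85, 5]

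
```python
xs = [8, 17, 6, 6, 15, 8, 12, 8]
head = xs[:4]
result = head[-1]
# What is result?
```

xs has length 8. The slice xs[:4] selects indices [0, 1, 2, 3] (0->8, 1->17, 2->6, 3->6), giving [8, 17, 6, 6]. So head = [8, 17, 6, 6]. Then head[-1] = 6.

6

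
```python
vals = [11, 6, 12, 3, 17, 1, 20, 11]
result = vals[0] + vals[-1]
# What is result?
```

vals has length 8. vals[0] = 11.
vals has length 8. Negative index -1 maps to positive index 8 + (-1) = 7. vals[7] = 11.
Sum: 11 + 11 = 22.

22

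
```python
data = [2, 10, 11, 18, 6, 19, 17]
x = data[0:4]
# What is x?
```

data has length 7. The slice data[0:4] selects indices [0, 1, 2, 3] (0->2, 1->10, 2->11, 3->18), giving [2, 10, 11, 18].

[2, 10, 11, 18]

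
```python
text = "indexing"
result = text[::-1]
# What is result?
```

text has length 8. The slice text[::-1] selects indices [7, 6, 5, 4, 3, 2, 1, 0] (7->'g', 6->'n', 5->'i', 4->'x', 3->'e', 2->'d', 1->'n', 0->'i'), giving 'gnixedni'.

'gnixedni'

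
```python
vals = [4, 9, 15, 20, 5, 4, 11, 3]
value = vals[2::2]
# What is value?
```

vals has length 8. The slice vals[2::2] selects indices [2, 4, 6] (2->15, 4->5, 6->11), giving [15, 5, 11].

[15, 5, 11]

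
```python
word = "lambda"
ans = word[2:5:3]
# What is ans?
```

word has length 6. The slice word[2:5:3] selects indices [2] (2->'m'), giving 'm'.

'm'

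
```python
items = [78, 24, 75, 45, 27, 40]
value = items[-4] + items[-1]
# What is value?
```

items has length 6. Negative index -4 maps to positive index 6 + (-4) = 2. items[2] = 75.
items has length 6. Negative index -1 maps to positive index 6 + (-1) = 5. items[5] = 40.
Sum: 75 + 40 = 115.

115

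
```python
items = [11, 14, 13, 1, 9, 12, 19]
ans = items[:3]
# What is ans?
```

items has length 7. The slice items[:3] selects indices [0, 1, 2] (0->11, 1->14, 2->13), giving [11, 14, 13].

[11, 14, 13]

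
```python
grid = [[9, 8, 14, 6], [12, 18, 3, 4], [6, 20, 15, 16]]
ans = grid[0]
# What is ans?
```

grid has 3 rows. Row 0 is [9, 8, 14, 6].

[9, 8, 14, 6]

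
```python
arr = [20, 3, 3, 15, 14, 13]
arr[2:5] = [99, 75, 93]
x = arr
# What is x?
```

arr starts as [20, 3, 3, 15, 14, 13] (length 6). The slice arr[2:5] covers indices [2, 3, 4] with values [3, 15, 14]. Replacing that slice with [99, 75, 93] (same length) produces [20, 3, 99, 75, 93, 13].

[20, 3, 99, 75, 93, 13]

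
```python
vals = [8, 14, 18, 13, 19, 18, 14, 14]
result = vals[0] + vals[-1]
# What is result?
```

vals has length 8. vals[0] = 8.
vals has length 8. Negative index -1 maps to positive index 8 + (-1) = 7. vals[7] = 14.
Sum: 8 + 14 = 22.

22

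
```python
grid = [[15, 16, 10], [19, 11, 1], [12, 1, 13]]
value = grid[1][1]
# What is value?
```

grid[1] = [19, 11, 1]. Taking column 1 of that row yields 11.

11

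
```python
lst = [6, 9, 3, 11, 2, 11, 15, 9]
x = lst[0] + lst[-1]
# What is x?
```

lst has length 8. lst[0] = 6.
lst has length 8. Negative index -1 maps to positive index 8 + (-1) = 7. lst[7] = 9.
Sum: 6 + 9 = 15.

15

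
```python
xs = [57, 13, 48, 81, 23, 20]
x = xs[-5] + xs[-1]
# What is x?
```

xs has length 6. Negative index -5 maps to positive index 6 + (-5) = 1. xs[1] = 13.
xs has length 6. Negative index -1 maps to positive index 6 + (-1) = 5. xs[5] = 20.
Sum: 13 + 20 = 33.

33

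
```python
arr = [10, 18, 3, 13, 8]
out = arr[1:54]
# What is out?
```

arr has length 5. The slice arr[1:54] selects indices [1, 2, 3, 4] (1->18, 2->3, 3->13, 4->8), giving [18, 3, 13, 8].

[18, 3, 13, 8]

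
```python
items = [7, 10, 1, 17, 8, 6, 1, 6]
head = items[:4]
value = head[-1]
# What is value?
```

items has length 8. The slice items[:4] selects indices [0, 1, 2, 3] (0->7, 1->10, 2->1, 3->17), giving [7, 10, 1, 17]. So head = [7, 10, 1, 17]. Then head[-1] = 17.

17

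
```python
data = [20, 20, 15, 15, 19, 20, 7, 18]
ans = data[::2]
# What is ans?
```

data has length 8. The slice data[::2] selects indices [0, 2, 4, 6] (0->20, 2->15, 4->19, 6->7), giving [20, 15, 19, 7].

[20, 15, 19, 7]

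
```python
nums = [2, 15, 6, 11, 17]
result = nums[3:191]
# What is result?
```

nums has length 5. The slice nums[3:191] selects indices [3, 4] (3->11, 4->17), giving [11, 17].

[11, 17]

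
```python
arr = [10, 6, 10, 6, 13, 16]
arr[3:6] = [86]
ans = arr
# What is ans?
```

arr starts as [10, 6, 10, 6, 13, 16] (length 6). The slice arr[3:6] covers indices [3, 4, 5] with values [6, 13, 16]. Replacing that slice with [86] (different length) produces [10, 6, 10, 86].

[10, 6, 10, 86]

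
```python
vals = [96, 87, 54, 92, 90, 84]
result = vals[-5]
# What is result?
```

vals has length 6. Negative index -5 maps to positive index 6 + (-5) = 1. vals[1] = 87.

87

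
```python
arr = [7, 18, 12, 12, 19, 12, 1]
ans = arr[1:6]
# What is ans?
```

arr has length 7. The slice arr[1:6] selects indices [1, 2, 3, 4, 5] (1->18, 2->12, 3->12, 4->19, 5->12), giving [18, 12, 12, 19, 12].

[18, 12, 12, 19, 12]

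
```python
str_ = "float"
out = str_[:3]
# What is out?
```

str_ has length 5. The slice str_[:3] selects indices [0, 1, 2] (0->'f', 1->'l', 2->'o'), giving 'flo'.

'flo'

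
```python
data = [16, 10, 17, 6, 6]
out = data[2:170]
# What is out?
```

data has length 5. The slice data[2:170] selects indices [2, 3, 4] (2->17, 3->6, 4->6), giving [17, 6, 6].

[17, 6, 6]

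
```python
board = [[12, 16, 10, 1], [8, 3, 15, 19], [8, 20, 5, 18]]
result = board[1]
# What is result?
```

board has 3 rows. Row 1 is [8, 3, 15, 19].

[8, 3, 15, 19]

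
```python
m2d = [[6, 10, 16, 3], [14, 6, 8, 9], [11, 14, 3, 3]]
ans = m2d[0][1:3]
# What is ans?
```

m2d[0] = [6, 10, 16, 3]. m2d[0] has length 4. The slice m2d[0][1:3] selects indices [1, 2] (1->10, 2->16), giving [10, 16].

[10, 16]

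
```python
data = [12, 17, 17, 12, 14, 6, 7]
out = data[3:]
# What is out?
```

data has length 7. The slice data[3:] selects indices [3, 4, 5, 6] (3->12, 4->14, 5->6, 6->7), giving [12, 14, 6, 7].

[12, 14, 6, 7]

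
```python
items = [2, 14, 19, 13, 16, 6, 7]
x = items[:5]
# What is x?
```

items has length 7. The slice items[:5] selects indices [0, 1, 2, 3, 4] (0->2, 1->14, 2->19, 3->13, 4->16), giving [2, 14, 19, 13, 16].

[2, 14, 19, 13, 16]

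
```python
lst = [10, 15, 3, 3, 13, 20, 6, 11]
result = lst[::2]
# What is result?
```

lst has length 8. The slice lst[::2] selects indices [0, 2, 4, 6] (0->10, 2->3, 4->13, 6->6), giving [10, 3, 13, 6].

[10, 3, 13, 6]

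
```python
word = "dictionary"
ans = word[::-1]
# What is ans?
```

word has length 10. The slice word[::-1] selects indices [9, 8, 7, 6, 5, 4, 3, 2, 1, 0] (9->'y', 8->'r', 7->'a', 6->'n', 5->'o', 4->'i', 3->'t', 2->'c', 1->'i', 0->'d'), giving 'yranoitcid'.

'yranoitcid'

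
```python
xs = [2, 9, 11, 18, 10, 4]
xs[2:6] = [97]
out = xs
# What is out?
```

xs starts as [2, 9, 11, 18, 10, 4] (length 6). The slice xs[2:6] covers indices [2, 3, 4, 5] with values [11, 18, 10, 4]. Replacing that slice with [97] (different length) produces [2, 9, 97].

[2, 9, 97]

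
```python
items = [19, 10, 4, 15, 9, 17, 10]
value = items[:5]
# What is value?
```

items has length 7. The slice items[:5] selects indices [0, 1, 2, 3, 4] (0->19, 1->10, 2->4, 3->15, 4->9), giving [19, 10, 4, 15, 9].

[19, 10, 4, 15, 9]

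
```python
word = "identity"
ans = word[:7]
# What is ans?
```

word has length 8. The slice word[:7] selects indices [0, 1, 2, 3, 4, 5, 6] (0->'i', 1->'d', 2->'e', 3->'n', 4->'t', 5->'i', 6->'t'), giving 'identit'.

'identit'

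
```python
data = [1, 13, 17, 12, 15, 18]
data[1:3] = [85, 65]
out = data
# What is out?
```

data starts as [1, 13, 17, 12, 15, 18] (length 6). The slice data[1:3] covers indices [1, 2] with values [13, 17]. Replacing that slice with [85, 65] (same length) produces [1, 85, 65, 12, 15, 18].

[1, 85, 65, 12, 15, 18]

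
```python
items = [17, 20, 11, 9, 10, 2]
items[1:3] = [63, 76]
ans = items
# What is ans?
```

items starts as [17, 20, 11, 9, 10, 2] (length 6). The slice items[1:3] covers indices [1, 2] with values [20, 11]. Replacing that slice with [63, 76] (same length) produces [17, 63, 76, 9, 10, 2].

[17, 63, 76, 9, 10, 2]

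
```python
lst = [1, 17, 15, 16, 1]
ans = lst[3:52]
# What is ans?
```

lst has length 5. The slice lst[3:52] selects indices [3, 4] (3->16, 4->1), giving [16, 1].

[16, 1]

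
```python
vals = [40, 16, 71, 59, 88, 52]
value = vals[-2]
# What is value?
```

vals has length 6. Negative index -2 maps to positive index 6 + (-2) = 4. vals[4] = 88.

88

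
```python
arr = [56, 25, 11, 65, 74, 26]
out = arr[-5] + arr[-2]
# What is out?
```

arr has length 6. Negative index -5 maps to positive index 6 + (-5) = 1. arr[1] = 25.
arr has length 6. Negative index -2 maps to positive index 6 + (-2) = 4. arr[4] = 74.
Sum: 25 + 74 = 99.

99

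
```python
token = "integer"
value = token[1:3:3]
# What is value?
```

token has length 7. The slice token[1:3:3] selects indices [1] (1->'n'), giving 'n'.

'n'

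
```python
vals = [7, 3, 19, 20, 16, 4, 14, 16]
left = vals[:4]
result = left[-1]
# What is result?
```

vals has length 8. The slice vals[:4] selects indices [0, 1, 2, 3] (0->7, 1->3, 2->19, 3->20), giving [7, 3, 19, 20]. So left = [7, 3, 19, 20]. Then left[-1] = 20.

20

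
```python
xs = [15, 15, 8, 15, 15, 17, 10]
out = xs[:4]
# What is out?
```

xs has length 7. The slice xs[:4] selects indices [0, 1, 2, 3] (0->15, 1->15, 2->8, 3->15), giving [15, 15, 8, 15].

[15, 15, 8, 15]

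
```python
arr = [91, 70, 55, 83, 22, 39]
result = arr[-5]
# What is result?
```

arr has length 6. Negative index -5 maps to positive index 6 + (-5) = 1. arr[1] = 70.

70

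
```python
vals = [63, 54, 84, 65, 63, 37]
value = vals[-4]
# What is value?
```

vals has length 6. Negative index -4 maps to positive index 6 + (-4) = 2. vals[2] = 84.

84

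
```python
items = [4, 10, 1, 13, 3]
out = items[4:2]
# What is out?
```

items has length 5. The slice items[4:2] resolves to an empty index range, so the result is [].

[]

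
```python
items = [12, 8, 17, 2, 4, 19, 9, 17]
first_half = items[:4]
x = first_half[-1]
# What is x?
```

items has length 8. The slice items[:4] selects indices [0, 1, 2, 3] (0->12, 1->8, 2->17, 3->2), giving [12, 8, 17, 2]. So first_half = [12, 8, 17, 2]. Then first_half[-1] = 2.

2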